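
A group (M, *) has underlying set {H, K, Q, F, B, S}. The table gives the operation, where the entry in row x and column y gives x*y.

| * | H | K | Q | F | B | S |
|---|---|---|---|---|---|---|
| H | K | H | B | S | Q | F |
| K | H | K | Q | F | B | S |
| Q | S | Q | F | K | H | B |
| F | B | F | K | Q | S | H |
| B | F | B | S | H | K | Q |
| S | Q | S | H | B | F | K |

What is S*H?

Q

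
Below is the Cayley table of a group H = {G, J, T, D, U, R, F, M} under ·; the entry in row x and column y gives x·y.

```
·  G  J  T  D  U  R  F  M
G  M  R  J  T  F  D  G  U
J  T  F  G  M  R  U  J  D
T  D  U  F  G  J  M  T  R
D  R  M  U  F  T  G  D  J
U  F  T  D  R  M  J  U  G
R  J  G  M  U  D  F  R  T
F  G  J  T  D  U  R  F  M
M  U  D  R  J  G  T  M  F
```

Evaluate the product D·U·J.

D·U = T
T·J = U

U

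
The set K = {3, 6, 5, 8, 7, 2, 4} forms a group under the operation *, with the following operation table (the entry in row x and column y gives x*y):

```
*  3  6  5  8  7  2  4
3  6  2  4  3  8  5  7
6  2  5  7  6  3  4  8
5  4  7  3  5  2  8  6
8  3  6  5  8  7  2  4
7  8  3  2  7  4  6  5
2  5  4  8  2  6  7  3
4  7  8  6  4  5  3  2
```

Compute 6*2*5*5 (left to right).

7

6*2 = 4
4*5 = 6
6*5 = 7
(Structurally, K here is isomorphic to the cyclic group Z_7.)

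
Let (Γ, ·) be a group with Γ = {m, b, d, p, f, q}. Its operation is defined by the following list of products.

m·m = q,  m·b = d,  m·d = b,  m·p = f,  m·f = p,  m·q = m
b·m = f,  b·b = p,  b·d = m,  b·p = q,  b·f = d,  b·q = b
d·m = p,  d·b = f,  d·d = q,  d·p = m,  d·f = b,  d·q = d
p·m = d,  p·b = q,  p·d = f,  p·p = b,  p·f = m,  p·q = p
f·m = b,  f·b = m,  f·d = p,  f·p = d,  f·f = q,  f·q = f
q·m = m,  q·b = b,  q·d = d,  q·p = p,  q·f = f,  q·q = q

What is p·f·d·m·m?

b

p·f = m
m·d = b
b·m = f
f·m = b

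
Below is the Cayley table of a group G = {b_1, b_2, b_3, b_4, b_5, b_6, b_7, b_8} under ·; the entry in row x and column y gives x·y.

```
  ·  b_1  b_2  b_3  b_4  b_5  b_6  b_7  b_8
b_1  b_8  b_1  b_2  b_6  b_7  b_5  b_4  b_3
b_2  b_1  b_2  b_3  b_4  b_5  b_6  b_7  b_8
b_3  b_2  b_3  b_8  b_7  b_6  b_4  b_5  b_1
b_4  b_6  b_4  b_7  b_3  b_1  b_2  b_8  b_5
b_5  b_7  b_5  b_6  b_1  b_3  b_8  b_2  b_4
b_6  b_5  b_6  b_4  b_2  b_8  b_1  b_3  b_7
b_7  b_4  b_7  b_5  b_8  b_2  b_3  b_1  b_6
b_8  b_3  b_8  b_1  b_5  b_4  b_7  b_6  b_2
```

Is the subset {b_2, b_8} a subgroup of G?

{b_2, b_8} contains the identity b_2.
Checking products: every product of two elements of {b_2, b_8} (read from the table) lies in {b_2, b_8}, so the set is closed.
In a finite group, a nonempty closed subset is a subgroup. So {b_2, b_8} ≤ G.

Yes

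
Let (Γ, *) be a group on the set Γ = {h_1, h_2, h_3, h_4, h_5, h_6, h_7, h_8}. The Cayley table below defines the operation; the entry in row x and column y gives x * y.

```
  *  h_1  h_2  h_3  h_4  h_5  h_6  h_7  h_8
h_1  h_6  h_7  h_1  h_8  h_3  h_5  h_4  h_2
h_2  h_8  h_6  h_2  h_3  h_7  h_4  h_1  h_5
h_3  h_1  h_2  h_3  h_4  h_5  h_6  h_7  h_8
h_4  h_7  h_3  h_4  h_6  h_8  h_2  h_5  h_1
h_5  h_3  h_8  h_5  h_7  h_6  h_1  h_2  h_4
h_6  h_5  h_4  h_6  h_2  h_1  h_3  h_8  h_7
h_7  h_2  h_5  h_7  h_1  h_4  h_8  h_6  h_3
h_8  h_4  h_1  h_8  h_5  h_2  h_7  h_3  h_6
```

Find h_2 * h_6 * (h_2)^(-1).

h_6

The identity is h_3. In row h_2, the entry h_3 sits in column h_4, so h_2^(-1) = h_4.
h_2 * h_6 = h_4
h_4 * h_4 = h_6
(Structurally, Γ here is isomorphic to the quaternion group Q_8.)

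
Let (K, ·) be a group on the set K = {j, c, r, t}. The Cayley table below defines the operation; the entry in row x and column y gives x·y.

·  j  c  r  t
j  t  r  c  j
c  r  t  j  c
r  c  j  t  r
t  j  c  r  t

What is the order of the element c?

The identity element is t (its row matches the header).
c^1 = c
c^2 = c·c = t
The first power of c equal to the identity is c^2, so ord(c) = 2.
(Structurally, K here is isomorphic to the Klein four-group V_4.)

2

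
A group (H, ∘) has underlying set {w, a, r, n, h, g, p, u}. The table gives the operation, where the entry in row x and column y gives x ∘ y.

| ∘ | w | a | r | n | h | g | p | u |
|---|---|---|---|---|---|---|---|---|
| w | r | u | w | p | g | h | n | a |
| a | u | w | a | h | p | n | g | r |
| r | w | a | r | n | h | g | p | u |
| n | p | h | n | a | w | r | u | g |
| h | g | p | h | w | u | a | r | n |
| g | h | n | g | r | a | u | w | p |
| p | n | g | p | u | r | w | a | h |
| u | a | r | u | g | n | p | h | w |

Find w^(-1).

First locate the identity: row r matches the header, so r is the identity.
Scan row w for r: w ∘ w = r. Hence w^(-1) = w.

w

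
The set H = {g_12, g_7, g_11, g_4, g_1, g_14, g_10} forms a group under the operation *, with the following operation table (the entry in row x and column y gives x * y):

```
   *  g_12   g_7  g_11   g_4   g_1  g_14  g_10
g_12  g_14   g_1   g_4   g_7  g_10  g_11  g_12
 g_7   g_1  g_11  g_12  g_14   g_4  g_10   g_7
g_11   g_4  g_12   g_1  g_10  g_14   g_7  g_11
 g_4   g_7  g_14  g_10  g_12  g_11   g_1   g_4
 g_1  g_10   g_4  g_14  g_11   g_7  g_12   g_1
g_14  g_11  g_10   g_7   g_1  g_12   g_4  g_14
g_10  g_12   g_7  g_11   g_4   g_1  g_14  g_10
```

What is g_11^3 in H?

g_11^1 = g_11
g_11^2 = g_11 * g_11 = g_1
g_11^3 = g_1 * g_11 = g_14
(Structurally, H here is isomorphic to the cyclic group Z_7.)

g_14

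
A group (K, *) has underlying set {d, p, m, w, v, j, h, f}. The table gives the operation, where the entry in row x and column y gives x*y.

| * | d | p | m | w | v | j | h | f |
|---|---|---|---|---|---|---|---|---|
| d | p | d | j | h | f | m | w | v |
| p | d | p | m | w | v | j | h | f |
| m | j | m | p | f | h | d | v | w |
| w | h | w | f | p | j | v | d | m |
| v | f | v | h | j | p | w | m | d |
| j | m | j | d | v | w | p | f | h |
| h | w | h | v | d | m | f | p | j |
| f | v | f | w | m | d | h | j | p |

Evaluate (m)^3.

m^1 = m
m^2 = m*m = p
m^3 = p*m = m

m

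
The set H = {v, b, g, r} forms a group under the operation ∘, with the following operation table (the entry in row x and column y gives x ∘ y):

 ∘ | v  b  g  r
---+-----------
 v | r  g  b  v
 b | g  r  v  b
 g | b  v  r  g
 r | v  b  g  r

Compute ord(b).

The identity element is r (its row matches the header).
b^1 = b
b^2 = b ∘ b = r
The first power of b equal to the identity is b^2, so ord(b) = 2.

2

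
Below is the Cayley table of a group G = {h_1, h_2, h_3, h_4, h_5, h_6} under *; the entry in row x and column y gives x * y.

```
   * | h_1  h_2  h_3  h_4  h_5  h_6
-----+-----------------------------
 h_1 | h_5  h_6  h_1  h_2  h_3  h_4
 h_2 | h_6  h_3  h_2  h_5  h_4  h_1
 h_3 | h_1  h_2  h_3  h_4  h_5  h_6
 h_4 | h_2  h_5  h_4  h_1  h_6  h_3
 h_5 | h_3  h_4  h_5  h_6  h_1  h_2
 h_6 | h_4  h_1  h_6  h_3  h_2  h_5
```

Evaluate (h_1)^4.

h_1^1 = h_1
h_1^2 = h_1 * h_1 = h_5
h_1^3 = h_5 * h_1 = h_3
h_1^4 = h_3 * h_1 = h_1

h_1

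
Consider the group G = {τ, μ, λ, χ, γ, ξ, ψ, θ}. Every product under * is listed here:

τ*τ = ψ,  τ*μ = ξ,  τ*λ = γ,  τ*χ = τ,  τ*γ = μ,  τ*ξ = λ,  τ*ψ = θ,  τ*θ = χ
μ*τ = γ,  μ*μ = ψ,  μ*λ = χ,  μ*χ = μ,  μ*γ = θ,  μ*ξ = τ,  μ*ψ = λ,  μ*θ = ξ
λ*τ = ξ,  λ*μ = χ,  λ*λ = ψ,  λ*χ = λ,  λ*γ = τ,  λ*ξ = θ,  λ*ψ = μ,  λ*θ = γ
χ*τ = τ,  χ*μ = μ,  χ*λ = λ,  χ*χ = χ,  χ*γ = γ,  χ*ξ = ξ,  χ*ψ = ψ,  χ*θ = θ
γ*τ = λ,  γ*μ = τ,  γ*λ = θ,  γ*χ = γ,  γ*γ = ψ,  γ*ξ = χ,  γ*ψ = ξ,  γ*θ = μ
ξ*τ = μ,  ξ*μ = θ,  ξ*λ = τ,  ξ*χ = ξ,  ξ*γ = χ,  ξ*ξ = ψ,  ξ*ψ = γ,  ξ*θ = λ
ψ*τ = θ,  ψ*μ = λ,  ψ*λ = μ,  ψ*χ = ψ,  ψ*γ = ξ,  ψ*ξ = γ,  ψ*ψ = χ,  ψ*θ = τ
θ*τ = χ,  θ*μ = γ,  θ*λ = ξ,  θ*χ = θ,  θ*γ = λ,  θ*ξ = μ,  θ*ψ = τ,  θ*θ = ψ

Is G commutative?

λ * θ = γ but θ * λ = ξ.
Since λ and θ do not commute, G is not abelian.

No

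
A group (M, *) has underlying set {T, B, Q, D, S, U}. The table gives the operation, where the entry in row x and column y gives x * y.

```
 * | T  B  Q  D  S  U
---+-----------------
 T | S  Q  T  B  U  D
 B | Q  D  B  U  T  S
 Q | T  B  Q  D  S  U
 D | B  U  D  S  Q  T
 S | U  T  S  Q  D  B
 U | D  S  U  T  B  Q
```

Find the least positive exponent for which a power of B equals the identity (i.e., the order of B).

The identity element is Q (its row matches the header).
B^1 = B
B^2 = B * B = D
B^3 = D * B = U
B^4 = U * B = S
B^5 = S * B = T
B^6 = T * B = Q
The first power of B equal to the identity is B^6, so ord(B) = 6.

6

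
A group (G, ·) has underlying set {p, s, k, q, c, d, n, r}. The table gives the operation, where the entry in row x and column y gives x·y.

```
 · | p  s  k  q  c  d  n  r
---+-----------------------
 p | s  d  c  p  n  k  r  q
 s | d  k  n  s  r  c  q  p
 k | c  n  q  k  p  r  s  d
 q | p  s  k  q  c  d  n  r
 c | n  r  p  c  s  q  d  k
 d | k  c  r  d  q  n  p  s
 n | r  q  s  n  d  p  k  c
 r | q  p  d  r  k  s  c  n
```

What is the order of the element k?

The identity element is q (its row matches the header).
k^1 = k
k^2 = k·k = q
The first power of k equal to the identity is k^2, so ord(k) = 2.
(Structurally, G here is isomorphic to the cyclic group Z_8.)

2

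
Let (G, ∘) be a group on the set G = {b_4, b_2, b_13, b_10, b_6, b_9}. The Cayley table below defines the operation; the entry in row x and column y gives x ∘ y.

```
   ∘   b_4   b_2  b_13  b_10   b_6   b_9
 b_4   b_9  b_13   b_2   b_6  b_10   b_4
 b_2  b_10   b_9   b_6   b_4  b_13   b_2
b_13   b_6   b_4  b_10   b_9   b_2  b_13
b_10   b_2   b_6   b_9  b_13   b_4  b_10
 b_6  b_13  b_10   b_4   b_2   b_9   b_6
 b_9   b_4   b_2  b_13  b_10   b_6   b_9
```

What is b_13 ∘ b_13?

b_10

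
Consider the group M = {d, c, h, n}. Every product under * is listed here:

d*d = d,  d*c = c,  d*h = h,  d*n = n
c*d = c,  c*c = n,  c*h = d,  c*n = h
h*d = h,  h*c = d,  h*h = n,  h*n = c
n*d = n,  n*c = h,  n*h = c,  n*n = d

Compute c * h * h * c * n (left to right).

n

c * h = d
d * h = h
h * c = d
d * n = n
(Structurally, M here is isomorphic to the cyclic group Z_4.)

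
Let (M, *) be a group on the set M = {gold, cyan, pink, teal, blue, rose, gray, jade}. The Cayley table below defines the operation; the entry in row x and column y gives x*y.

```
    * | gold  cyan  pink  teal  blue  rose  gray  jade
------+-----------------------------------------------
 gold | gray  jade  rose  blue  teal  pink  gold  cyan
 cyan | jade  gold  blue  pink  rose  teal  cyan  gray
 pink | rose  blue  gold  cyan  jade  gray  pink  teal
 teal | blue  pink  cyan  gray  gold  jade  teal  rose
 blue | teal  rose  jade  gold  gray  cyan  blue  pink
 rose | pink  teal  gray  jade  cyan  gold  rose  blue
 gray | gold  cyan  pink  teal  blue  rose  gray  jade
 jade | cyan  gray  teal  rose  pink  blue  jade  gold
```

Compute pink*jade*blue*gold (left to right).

gray

pink*jade = teal
teal*blue = gold
gold*gold = gray
(Structurally, M here is isomorphic to Z_2 x Z_4.)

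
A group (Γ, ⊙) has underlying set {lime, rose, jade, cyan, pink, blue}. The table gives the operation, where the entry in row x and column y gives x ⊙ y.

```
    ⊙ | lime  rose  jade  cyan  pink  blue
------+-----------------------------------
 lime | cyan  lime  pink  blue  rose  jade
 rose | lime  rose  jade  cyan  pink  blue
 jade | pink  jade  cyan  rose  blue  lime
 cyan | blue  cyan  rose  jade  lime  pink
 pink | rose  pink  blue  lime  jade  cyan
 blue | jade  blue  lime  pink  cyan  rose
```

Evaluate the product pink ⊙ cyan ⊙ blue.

pink ⊙ cyan = lime
lime ⊙ blue = jade

jade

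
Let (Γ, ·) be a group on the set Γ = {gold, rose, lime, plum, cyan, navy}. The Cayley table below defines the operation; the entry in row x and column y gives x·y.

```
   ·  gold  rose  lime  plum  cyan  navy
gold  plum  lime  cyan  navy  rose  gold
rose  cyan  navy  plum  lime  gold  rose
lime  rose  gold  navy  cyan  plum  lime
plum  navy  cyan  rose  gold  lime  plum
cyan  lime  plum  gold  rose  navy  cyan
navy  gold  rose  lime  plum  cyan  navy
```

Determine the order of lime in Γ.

The identity element is navy (its row matches the header).
lime^1 = lime
lime^2 = lime·lime = navy
The first power of lime equal to the identity is lime^2, so ord(lime) = 2.

2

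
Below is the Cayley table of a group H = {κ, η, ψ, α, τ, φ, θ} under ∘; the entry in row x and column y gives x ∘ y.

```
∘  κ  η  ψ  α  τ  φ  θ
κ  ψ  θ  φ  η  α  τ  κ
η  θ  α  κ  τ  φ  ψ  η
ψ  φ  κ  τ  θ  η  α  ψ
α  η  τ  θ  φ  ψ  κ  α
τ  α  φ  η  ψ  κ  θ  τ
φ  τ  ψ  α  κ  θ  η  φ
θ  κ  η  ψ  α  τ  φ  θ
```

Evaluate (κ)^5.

κ^1 = κ
κ^2 = κ ∘ κ = ψ
κ^3 = ψ ∘ κ = φ
κ^4 = φ ∘ κ = τ
κ^5 = τ ∘ κ = α

α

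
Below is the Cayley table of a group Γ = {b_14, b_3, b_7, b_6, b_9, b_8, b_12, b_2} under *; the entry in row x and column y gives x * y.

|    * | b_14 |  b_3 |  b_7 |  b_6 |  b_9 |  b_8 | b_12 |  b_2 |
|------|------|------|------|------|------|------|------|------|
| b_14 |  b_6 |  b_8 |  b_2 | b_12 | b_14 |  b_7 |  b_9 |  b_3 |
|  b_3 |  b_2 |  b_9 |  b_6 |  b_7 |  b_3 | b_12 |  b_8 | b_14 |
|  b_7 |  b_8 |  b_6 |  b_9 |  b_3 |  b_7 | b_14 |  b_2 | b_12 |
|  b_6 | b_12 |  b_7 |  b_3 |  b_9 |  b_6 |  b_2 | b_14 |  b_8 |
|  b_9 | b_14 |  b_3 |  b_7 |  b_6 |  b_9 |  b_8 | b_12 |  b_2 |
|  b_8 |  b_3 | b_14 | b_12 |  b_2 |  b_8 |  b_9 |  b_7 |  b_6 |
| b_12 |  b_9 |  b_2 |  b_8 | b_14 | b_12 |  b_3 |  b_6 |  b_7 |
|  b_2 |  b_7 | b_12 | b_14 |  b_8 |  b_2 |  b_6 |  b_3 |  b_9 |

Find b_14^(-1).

First locate the identity: row b_9 matches the header, so b_9 is the identity.
Scan row b_14 for b_9: b_14 * b_12 = b_9. Hence b_14^(-1) = b_12.
(Structurally, Γ here is isomorphic to the dihedral group D_4.)

b_12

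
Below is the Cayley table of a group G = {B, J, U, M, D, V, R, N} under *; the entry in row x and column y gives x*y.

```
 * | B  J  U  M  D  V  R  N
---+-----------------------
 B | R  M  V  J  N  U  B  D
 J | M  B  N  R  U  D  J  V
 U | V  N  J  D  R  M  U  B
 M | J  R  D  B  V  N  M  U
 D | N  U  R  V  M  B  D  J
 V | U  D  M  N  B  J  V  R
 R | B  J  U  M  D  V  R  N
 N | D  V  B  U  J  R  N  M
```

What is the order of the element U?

8

The identity element is R (its row matches the header).
U^1 = U
U^2 = U*U = J
U^3 = J*U = N
U^4 = N*U = B
U^5 = B*U = V
U^6 = V*U = M
U^7 = M*U = D
U^8 = D*U = R
The first power of U equal to the identity is U^8, so ord(U) = 8.
(Structurally, G here is isomorphic to the cyclic group Z_8.)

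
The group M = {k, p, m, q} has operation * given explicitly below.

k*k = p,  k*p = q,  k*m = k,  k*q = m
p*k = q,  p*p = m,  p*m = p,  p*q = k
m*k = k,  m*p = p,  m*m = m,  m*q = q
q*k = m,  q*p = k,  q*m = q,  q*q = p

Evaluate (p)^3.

p

p^1 = p
p^2 = p * p = m
p^3 = m * p = p
(Structurally, M here is isomorphic to the cyclic group Z_4.)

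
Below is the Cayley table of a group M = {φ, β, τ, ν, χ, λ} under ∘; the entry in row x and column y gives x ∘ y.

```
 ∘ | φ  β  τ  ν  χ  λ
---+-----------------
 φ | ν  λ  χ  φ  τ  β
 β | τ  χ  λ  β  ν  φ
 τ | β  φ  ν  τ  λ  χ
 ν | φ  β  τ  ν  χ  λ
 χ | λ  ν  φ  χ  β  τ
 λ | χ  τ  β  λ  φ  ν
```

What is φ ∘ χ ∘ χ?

φ ∘ χ = τ
τ ∘ χ = λ
(Structurally, M here is isomorphic to the symmetric group S_3.)

λ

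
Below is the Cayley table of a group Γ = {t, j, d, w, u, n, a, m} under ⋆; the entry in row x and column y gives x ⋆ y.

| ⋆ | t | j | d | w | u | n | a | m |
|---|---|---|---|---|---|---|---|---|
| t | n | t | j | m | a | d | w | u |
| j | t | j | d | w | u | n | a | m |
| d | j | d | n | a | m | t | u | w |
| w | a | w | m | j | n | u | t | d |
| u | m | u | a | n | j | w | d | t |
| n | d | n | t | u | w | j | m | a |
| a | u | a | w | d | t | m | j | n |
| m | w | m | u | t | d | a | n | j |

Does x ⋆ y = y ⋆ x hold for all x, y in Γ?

No

d ⋆ m = w but m ⋆ d = u.
Since d and m do not commute, Γ is not abelian.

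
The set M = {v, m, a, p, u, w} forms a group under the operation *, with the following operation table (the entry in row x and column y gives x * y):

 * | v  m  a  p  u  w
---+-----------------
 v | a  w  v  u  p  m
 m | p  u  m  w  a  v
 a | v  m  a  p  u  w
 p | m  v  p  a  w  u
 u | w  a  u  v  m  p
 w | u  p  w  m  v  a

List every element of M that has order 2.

Identity is a. Compute the order of each non-identity element by repeated multiplication:
  v: v → a  (order 2)
  m: m → u → a  (order 3)
  p: p → a  (order 2)
  u: u → m → a  (order 3)
  w: w → a  (order 2)
Elements of order 2: {p, v, w}.

{p, v, w}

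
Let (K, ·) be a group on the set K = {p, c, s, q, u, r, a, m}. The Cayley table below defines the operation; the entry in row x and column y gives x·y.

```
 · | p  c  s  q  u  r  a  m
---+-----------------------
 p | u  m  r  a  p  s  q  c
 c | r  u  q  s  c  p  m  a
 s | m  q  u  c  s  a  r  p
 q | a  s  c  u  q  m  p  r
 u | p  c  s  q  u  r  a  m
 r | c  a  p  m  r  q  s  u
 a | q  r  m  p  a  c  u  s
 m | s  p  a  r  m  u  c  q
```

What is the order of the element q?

2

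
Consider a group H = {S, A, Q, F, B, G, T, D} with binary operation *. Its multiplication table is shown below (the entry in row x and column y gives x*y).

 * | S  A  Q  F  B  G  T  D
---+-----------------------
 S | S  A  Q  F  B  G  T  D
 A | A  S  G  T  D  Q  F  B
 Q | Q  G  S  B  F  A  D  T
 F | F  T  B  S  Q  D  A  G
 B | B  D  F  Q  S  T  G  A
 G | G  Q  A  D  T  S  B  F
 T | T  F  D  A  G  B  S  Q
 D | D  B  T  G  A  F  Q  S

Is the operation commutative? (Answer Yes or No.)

Yes

Check whether the table is symmetric across its main diagonal.
Every entry (row x, col y) equals the entry (row y, col x), so H is abelian.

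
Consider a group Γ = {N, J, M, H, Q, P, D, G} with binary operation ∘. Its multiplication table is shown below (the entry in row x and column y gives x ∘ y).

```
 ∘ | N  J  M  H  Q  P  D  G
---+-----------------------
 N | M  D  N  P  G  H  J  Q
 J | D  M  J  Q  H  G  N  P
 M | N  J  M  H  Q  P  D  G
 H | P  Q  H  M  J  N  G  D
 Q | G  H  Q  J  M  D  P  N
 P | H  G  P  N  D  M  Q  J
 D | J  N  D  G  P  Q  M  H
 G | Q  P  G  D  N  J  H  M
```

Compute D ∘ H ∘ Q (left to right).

D ∘ H = G
G ∘ Q = N

N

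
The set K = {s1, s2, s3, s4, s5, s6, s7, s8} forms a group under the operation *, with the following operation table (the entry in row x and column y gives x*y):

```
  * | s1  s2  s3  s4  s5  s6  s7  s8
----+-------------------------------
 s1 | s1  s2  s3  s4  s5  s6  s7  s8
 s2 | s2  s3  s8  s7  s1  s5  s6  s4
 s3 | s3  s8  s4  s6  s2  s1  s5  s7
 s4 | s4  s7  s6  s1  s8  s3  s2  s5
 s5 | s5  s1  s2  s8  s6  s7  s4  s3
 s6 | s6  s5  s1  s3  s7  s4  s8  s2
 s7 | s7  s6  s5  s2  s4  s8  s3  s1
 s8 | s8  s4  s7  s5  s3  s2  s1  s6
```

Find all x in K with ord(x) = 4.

{s3, s6}

Identity is s1. Compute the order of each non-identity element by repeated multiplication:
  s2: s2 → s3 → s8 → s4 → s7 → s6 → s5 → s1  (order 8)
  s3: s3 → s4 → s6 → s1  (order 4)
  s4: s4 → s1  (order 2)
  s5: s5 → s6 → s7 → s4 → s8 → s3 → s2 → s1  (order 8)
  s6: s6 → s4 → s3 → s1  (order 4)
  s7: s7 → s3 → s5 → s4 → s2 → s6 → s8 → s1  (order 8)
  s8: s8 → s6 → s2 → s4 → s5 → s3 → s7 → s1  (order 8)
Elements of order 4: {s3, s6}.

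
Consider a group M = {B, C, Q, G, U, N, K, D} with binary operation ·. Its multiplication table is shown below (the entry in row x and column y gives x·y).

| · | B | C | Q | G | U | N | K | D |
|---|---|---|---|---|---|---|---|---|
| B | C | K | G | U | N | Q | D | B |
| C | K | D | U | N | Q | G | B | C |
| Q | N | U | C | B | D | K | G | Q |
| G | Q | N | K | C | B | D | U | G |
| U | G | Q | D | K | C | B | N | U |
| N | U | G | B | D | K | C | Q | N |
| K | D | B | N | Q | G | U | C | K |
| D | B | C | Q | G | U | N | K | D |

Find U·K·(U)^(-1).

B

The identity is D. In row U, the entry D sits in column Q, so U^(-1) = Q.
U·K = N
N·Q = B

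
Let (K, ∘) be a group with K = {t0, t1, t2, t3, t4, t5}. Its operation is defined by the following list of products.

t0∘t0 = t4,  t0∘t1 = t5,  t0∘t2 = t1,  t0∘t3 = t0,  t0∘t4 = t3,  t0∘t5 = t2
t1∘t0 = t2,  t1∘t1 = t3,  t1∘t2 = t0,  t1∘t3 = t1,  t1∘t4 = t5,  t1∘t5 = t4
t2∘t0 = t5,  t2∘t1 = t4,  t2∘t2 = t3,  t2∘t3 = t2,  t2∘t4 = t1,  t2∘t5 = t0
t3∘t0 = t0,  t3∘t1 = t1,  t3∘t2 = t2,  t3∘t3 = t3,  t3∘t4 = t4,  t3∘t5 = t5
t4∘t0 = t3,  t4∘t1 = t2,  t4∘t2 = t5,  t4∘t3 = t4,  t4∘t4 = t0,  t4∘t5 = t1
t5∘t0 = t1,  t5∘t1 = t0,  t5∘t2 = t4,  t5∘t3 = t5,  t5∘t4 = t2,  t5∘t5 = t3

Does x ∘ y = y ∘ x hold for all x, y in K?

t4 ∘ t1 = t2 but t1 ∘ t4 = t5.
Since t4 and t1 do not commute, K is not abelian.

No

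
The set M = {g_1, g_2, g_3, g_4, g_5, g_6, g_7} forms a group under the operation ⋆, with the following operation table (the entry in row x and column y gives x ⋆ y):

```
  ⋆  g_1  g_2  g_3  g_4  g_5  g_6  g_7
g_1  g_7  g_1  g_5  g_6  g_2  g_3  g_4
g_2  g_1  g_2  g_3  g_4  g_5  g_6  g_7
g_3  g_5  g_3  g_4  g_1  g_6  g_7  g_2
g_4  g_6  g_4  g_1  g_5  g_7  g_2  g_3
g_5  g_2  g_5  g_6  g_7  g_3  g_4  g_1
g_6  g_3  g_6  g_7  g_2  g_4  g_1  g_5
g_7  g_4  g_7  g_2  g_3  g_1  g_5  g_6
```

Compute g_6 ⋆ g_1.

Read row g_6, column g_1: g_6 ⋆ g_1 = g_3.

g_3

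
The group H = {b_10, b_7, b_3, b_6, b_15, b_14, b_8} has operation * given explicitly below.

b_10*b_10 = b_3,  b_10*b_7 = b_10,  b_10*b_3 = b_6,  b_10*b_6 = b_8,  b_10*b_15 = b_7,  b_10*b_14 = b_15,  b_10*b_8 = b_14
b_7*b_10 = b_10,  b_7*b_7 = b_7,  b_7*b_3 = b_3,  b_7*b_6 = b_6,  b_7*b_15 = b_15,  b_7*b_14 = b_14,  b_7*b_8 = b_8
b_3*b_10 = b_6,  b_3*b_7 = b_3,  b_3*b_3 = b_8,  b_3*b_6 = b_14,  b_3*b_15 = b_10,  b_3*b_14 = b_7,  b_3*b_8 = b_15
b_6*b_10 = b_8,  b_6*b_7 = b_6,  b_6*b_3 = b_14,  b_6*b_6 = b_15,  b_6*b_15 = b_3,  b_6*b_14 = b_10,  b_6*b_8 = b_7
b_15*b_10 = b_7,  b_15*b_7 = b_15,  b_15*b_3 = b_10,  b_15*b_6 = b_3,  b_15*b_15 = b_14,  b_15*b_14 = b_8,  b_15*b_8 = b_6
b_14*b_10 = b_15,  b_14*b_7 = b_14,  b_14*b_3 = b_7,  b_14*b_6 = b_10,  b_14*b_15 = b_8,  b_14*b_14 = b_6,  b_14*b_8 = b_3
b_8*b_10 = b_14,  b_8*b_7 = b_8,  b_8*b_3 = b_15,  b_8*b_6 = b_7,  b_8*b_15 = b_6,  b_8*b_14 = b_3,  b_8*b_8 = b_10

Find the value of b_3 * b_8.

Read row b_3, column b_8: b_3 * b_8 = b_15.

b_15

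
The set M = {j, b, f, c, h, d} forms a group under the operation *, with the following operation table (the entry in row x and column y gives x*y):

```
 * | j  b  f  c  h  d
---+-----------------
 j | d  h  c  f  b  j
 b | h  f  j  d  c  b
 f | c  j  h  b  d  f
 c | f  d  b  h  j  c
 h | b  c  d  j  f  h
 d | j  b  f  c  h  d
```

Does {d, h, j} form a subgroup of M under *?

No

j*h = b, which is not in {d, h, j}.
The subset is not closed under *, so it is not a subgroup.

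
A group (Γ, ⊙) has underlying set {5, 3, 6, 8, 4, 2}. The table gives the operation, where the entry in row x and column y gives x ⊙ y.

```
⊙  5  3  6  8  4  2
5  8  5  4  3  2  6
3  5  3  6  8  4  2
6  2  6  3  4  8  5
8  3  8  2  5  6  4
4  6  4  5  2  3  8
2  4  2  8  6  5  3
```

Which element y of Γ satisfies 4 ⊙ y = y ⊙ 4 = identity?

4

First locate the identity: row 3 matches the header, so 3 is the identity.
Scan row 4 for 3: 4 ⊙ 4 = 3. Hence 4^(-1) = 4.
(Structurally, Γ here is isomorphic to the symmetric group S_3.)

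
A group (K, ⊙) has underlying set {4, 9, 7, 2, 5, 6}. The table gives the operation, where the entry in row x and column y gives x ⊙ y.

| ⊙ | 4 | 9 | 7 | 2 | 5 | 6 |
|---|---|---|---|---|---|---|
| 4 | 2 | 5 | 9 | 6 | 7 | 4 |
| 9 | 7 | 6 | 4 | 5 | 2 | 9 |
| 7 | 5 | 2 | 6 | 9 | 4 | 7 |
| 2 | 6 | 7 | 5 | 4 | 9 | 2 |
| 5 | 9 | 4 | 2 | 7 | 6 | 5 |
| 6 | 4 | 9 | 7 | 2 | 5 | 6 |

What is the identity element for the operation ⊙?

The identity e satisfies e ⊙ x = x for all x, so its row in the table reproduces the column headers.
Row 6 reads: 4, 9, 7, 2, 5, 6 — exactly the header order. So 6 is the identity.
(Structurally, K here is isomorphic to the symmetric group S_3.)

6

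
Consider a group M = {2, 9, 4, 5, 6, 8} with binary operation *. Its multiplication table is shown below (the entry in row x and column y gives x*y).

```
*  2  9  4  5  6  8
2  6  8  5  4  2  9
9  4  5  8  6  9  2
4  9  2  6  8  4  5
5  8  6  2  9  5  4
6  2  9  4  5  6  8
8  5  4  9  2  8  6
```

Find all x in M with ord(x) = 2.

{2, 4, 8}

Identity is 6. Compute the order of each non-identity element by repeated multiplication:
  2: 2 → 6  (order 2)
  9: 9 → 5 → 6  (order 3)
  4: 4 → 6  (order 2)
  5: 5 → 9 → 6  (order 3)
  8: 8 → 6  (order 2)
Elements of order 2: {2, 4, 8}.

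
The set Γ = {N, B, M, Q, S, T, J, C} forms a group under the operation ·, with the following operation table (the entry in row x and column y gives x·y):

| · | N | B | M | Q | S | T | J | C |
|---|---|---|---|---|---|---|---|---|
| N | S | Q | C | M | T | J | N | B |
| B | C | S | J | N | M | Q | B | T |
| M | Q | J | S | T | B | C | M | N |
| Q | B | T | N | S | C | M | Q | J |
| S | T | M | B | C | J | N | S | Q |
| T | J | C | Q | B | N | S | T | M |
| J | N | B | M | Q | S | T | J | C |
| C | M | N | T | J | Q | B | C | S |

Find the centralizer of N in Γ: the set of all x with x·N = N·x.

Compare row N with column N entry by entry.
T·N = J = N·T, so T commutes with N.
C·N = M but N·C = B, so C does not.
Collecting the elements that commute with N: C(N) = {J, N, S, T}.

{J, N, S, T}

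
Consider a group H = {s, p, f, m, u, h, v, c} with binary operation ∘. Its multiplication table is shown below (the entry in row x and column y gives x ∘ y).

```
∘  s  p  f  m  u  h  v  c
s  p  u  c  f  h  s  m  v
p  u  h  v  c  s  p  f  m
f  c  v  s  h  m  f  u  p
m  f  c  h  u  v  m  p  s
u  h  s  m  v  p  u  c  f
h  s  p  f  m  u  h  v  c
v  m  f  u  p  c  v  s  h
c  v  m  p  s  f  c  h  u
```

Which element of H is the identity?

The identity e satisfies e ∘ x = x for all x, so its row in the table reproduces the column headers.
Row h reads: s, p, f, m, u, h, v, c — exactly the header order. So h is the identity.
(Structurally, H here is isomorphic to the cyclic group Z_8.)

h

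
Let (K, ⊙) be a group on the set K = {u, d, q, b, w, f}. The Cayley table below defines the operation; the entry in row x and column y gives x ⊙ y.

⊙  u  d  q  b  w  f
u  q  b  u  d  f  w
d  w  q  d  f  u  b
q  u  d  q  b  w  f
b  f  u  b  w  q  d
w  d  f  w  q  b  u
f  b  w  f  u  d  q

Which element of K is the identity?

q

The identity e satisfies e ⊙ x = x for all x, so its row in the table reproduces the column headers.
Row q reads: u, d, q, b, w, f — exactly the header order. So q is the identity.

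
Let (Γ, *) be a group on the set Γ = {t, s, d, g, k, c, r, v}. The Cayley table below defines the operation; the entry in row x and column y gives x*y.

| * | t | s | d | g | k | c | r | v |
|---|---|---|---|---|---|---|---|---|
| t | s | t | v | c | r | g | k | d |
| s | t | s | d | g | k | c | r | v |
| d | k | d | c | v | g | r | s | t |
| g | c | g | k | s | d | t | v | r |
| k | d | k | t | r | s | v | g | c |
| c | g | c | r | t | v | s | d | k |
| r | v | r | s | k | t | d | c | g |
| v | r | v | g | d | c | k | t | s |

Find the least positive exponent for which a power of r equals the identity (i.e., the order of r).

The identity element is s (its row matches the header).
r^1 = r
r^2 = r*r = c
r^3 = c*r = d
r^4 = d*r = s
The first power of r equal to the identity is r^4, so ord(r) = 4.
(Structurally, Γ here is isomorphic to the dihedral group D_4.)

4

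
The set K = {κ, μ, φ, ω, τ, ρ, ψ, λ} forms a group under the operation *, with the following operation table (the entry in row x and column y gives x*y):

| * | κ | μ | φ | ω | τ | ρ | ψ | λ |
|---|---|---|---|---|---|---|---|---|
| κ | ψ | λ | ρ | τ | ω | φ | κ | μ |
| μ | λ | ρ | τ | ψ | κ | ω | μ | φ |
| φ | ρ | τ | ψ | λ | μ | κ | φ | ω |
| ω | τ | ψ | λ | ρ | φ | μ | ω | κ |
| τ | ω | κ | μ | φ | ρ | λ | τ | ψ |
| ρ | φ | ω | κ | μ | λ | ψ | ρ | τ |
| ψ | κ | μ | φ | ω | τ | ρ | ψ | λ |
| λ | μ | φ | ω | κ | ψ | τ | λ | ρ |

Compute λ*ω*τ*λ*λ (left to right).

λ*ω = κ
κ*τ = ω
ω*λ = κ
κ*λ = μ

μ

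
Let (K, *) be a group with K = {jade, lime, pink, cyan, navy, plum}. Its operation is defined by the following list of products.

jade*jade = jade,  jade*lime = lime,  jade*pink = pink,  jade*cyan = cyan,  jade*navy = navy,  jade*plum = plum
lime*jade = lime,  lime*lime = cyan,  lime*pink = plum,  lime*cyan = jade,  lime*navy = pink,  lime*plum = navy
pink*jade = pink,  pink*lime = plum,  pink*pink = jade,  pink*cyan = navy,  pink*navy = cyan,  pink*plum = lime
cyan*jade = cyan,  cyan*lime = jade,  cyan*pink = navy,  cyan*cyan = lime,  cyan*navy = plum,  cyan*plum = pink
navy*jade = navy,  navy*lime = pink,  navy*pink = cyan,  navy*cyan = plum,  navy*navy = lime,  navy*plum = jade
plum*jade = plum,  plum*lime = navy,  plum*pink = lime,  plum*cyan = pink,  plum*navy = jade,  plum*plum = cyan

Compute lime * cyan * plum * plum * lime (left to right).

lime * cyan = jade
jade * plum = plum
plum * plum = cyan
cyan * lime = jade

jade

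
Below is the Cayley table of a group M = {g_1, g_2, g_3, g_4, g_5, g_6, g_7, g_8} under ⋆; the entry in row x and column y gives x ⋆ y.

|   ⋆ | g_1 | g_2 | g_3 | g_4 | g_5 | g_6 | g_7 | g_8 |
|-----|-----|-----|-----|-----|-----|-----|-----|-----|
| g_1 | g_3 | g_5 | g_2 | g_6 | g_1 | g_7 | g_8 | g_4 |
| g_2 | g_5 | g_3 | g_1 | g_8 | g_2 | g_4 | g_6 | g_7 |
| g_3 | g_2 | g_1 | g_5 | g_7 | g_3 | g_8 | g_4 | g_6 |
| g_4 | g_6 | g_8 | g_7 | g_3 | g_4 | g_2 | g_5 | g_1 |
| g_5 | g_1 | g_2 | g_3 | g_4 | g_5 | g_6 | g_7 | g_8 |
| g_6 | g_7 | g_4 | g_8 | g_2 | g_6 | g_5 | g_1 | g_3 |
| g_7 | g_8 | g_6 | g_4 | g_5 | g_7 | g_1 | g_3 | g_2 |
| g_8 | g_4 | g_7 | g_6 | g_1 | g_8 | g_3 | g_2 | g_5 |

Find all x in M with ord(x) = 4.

Identity is g_5. Compute the order of each non-identity element by repeated multiplication:
  g_1: g_1 → g_3 → g_2 → g_5  (order 4)
  g_2: g_2 → g_3 → g_1 → g_5  (order 4)
  g_3: g_3 → g_5  (order 2)
  g_4: g_4 → g_3 → g_7 → g_5  (order 4)
  g_6: g_6 → g_5  (order 2)
  g_7: g_7 → g_3 → g_4 → g_5  (order 4)
  g_8: g_8 → g_5  (order 2)
Elements of order 4: {g_1, g_2, g_4, g_7}.

{g_1, g_2, g_4, g_7}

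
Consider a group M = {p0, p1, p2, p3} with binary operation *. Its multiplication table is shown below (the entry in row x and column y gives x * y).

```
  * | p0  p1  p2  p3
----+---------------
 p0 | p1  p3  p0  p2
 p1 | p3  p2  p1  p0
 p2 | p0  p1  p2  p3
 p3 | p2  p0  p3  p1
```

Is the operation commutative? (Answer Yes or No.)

Check whether the table is symmetric across its main diagonal.
Every entry (row x, col y) equals the entry (row y, col x), so M is abelian.

Yes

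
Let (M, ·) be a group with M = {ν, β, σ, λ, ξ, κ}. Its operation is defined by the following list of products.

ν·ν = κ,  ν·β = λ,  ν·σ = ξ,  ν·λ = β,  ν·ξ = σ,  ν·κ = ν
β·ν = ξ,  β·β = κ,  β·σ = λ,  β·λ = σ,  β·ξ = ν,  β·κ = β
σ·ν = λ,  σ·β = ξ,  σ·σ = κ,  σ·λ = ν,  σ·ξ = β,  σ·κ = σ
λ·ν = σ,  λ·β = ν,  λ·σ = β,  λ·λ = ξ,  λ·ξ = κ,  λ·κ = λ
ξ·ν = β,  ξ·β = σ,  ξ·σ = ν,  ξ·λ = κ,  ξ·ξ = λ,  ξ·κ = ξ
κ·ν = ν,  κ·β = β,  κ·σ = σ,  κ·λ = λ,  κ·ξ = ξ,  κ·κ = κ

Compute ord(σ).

The identity element is κ (its row matches the header).
σ^1 = σ
σ^2 = σ·σ = κ
The first power of σ equal to the identity is σ^2, so ord(σ) = 2.

2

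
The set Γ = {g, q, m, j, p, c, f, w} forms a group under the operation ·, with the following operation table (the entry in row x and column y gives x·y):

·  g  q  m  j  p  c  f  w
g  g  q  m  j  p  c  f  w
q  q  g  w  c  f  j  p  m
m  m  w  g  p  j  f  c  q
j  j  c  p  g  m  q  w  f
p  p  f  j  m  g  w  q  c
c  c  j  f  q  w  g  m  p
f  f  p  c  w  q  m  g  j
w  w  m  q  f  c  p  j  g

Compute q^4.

q^1 = q
q^2 = q·q = g
q^3 = g·q = q
q^4 = q·q = g

g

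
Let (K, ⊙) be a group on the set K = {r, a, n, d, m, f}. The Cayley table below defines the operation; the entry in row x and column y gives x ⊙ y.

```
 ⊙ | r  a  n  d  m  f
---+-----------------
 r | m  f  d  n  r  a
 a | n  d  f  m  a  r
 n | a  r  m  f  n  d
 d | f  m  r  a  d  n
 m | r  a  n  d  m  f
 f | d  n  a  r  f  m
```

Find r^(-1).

First locate the identity: row m matches the header, so m is the identity.
Scan row r for m: r ⊙ r = m. Hence r^(-1) = r.

r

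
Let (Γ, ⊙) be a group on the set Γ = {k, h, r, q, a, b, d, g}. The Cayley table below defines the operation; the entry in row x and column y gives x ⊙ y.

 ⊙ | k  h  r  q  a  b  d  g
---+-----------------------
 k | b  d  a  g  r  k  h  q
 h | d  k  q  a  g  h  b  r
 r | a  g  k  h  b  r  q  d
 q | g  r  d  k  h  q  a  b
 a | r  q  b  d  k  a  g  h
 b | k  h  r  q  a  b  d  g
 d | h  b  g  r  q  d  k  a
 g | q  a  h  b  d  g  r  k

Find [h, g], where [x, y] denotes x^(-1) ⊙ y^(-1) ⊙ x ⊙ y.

Identity is b; from the table h^(-1) = d and g^(-1) = q.
d ⊙ q = r
r ⊙ h = g
g ⊙ g = k
(Structurally, Γ here is isomorphic to the quaternion group Q_8.)

k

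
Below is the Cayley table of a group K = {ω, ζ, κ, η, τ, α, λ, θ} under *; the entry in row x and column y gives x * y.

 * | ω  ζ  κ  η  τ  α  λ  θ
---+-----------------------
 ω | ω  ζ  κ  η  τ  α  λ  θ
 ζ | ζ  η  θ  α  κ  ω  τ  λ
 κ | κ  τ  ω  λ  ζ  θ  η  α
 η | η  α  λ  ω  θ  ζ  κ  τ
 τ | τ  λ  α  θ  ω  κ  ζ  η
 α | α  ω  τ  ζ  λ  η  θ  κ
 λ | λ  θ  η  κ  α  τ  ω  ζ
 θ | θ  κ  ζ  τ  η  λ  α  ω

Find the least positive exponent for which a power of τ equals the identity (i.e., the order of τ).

The identity element is ω (its row matches the header).
τ^1 = τ
τ^2 = τ * τ = ω
The first power of τ equal to the identity is τ^2, so ord(τ) = 2.
(Structurally, K here is isomorphic to the dihedral group D_4.)

2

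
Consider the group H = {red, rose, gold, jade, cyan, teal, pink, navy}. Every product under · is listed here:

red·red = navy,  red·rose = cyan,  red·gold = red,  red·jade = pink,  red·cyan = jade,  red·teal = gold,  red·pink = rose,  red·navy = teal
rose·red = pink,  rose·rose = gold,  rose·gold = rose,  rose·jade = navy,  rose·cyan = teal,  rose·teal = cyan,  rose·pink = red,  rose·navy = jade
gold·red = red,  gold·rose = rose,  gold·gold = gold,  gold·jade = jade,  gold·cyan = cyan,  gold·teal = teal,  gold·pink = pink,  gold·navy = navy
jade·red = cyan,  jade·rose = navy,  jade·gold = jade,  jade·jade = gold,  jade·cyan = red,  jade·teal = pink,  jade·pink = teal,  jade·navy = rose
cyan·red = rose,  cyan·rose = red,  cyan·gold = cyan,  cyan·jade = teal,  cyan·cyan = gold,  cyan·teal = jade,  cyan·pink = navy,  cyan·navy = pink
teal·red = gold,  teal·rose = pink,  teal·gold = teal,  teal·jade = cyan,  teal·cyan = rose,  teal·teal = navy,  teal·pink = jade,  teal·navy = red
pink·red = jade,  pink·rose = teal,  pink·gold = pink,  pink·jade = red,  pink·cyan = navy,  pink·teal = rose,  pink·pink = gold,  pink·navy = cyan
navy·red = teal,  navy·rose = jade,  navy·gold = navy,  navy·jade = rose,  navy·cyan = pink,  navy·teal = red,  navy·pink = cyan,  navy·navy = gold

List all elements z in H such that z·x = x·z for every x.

An element z is central iff its row equals its column in the table.
For teal: teal·pink = jade ≠ rose = pink·teal, so teal ∉ Z.
Checking each element this way leaves Z(H) = {gold, navy}.

{gold, navy}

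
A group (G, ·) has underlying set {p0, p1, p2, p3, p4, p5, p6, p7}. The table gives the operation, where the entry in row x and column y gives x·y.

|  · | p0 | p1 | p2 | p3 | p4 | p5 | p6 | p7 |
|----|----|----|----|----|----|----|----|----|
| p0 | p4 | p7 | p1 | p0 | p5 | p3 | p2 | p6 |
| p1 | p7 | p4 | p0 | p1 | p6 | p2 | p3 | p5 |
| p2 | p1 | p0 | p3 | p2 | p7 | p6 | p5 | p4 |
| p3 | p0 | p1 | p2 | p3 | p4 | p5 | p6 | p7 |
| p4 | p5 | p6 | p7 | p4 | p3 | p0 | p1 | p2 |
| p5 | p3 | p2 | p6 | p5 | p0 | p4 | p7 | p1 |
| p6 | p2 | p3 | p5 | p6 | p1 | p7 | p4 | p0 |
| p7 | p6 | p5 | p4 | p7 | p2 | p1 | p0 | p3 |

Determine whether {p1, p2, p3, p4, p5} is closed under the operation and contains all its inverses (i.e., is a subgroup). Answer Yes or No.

No

p1·p4 = p6, which is not in {p1, p2, p3, p4, p5}.
The subset is not closed under ·, so it is not a subgroup.
(Structurally, G here is isomorphic to Z_2 x Z_4.)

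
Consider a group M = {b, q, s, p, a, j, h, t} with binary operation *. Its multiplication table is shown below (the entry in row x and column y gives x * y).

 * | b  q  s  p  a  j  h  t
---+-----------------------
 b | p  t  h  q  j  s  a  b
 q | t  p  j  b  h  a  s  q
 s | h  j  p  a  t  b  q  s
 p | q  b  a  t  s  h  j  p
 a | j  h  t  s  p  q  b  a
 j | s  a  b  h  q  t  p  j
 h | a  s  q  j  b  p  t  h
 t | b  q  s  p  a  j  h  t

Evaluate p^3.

p^1 = p
p^2 = p * p = t
p^3 = t * p = p

p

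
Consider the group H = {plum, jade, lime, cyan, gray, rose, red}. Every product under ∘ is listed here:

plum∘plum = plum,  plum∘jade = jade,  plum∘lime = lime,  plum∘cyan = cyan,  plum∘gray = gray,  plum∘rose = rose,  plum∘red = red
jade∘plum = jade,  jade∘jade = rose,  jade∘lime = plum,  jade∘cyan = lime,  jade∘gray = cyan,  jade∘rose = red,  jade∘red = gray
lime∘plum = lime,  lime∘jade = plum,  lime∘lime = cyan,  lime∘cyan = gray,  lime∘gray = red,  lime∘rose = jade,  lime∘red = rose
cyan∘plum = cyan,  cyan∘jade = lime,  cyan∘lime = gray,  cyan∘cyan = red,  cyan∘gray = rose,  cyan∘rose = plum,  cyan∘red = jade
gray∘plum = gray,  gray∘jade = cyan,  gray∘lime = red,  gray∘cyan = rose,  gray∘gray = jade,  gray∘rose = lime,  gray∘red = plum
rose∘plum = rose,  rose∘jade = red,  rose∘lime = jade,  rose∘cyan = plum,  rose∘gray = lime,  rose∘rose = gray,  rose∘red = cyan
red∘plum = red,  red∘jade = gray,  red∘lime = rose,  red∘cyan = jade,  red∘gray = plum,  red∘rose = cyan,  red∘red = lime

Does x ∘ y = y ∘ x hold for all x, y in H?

Check whether the table is symmetric across its main diagonal.
Every entry (row x, col y) equals the entry (row y, col x), so H is abelian.
(In fact H ≅ the cyclic group Z_7.)

Yes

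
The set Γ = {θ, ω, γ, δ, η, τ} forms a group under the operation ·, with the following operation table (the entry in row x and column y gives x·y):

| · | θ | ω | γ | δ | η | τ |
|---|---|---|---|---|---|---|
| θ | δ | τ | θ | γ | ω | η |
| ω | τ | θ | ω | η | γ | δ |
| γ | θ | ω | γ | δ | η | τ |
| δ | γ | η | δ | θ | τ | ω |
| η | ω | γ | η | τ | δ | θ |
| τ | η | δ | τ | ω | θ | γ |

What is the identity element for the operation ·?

γ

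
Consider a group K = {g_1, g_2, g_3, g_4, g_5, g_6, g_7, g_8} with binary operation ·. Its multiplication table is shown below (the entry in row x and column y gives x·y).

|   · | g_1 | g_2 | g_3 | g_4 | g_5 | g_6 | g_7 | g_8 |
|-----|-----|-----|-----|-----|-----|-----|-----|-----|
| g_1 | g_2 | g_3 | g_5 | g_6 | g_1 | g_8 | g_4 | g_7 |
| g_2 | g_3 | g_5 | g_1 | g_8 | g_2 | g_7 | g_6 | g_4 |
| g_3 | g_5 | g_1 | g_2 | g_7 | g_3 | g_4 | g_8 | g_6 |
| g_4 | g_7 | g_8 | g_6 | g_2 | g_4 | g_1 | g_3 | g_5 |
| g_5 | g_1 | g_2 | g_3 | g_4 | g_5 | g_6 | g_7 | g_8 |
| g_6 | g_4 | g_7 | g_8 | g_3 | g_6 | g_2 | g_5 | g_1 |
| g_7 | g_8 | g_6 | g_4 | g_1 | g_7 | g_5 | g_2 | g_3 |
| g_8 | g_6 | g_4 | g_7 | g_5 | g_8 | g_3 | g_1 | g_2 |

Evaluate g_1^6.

g_1^1 = g_1
g_1^2 = g_1·g_1 = g_2
g_1^3 = g_2·g_1 = g_3
g_1^4 = g_3·g_1 = g_5
g_1^5 = g_5·g_1 = g_1
g_1^6 = g_1·g_1 = g_2

g_2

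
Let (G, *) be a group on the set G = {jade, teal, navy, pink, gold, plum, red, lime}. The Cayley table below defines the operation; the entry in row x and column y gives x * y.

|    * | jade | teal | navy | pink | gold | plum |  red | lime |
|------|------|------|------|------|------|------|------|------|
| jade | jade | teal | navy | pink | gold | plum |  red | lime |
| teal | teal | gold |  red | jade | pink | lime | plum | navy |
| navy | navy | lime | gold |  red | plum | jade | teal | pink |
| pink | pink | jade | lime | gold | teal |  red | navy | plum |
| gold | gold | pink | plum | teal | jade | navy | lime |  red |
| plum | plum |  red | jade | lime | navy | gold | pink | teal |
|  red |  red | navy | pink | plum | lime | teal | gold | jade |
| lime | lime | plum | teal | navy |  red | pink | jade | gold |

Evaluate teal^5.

teal

teal^1 = teal
teal^2 = teal * teal = gold
teal^3 = gold * teal = pink
teal^4 = pink * teal = jade
teal^5 = jade * teal = teal
(Structurally, G here is isomorphic to the quaternion group Q_8.)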